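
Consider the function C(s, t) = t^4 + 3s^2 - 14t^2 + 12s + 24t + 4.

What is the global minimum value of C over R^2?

C(s,t) separates as P(s) + Q(t) + 4, so its minimum is min P + min Q + 4.
P'(s) = 6s + 12 vanishes at s ∈ {-2}; Q'(t) = 4(t - 2)(t - 1)(t + 3) vanishes at t ∈ {-3, 1, 2}.
Local minima of P (where P''>0): P(-2)=-12. Local minima of Q: Q(-3)=-117, Q(2)=8.
So the global minimum of C is P(-2) + Q(-3) + 4 = -12 − 117 + 4 = -125, attained at (-2, -3).

-125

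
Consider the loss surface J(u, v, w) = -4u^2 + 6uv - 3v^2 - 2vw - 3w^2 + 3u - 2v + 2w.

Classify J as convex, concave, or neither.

concave

J is quadratic, so its Hessian is the constant matrix H = [[-8, 6, 0], [6, -6, -2], [0, -2, -6]].
Leading principal minors: -8, 12, -40.
Signs alternate −, +, − ⇒ H ≺ 0 ⇒ concave.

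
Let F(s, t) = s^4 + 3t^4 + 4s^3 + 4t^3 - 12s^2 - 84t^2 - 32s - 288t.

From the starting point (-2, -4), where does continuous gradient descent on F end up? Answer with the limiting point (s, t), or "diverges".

F is separable, so gradient descent decouples: s follows -∂F/∂s, t follows -∂F/∂t.
∂F/∂s = 4(s - 2)(s + 1)(s + 4); at s=-2 this is 32, so s decreases.
∂F/∂t = 12(t - 4)(t + 2)(t + 3); at t=-4 this is -192, so t increases.
s converges to its nearest critical value -4 (a local min of the s-part); t converges to -3. The iterate converges to (-4, -3).

(-4, -3)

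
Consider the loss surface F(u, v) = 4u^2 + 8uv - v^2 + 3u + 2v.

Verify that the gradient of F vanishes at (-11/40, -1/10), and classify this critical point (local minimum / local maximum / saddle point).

saddle point

∇F = (8u + 8v + 3, 8u - 2v + 2); substituting (-11/40, -1/10) gives ∇F = (0, 0), so (-11/40, -1/10) is indeed a critical point.
The Hessian of F is constant: H = [[8, 8], [8, -2]].
det(H) = 8·(-2) − 8² = -80.
Since det(H) < 0, H is indefinite and the critical point is a saddle point.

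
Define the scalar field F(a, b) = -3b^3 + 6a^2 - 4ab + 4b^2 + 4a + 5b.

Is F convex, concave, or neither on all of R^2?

The term -3b^3 is cubic, so the Hessian is not constant.
∂²F/∂b² = -18b + 8, which takes both signs as b varies (negative for sufficiently large b). A diagonal entry of the Hessian changing sign means the Hessian is neither positive- nor negative-semidefinite on all of R^2.

neither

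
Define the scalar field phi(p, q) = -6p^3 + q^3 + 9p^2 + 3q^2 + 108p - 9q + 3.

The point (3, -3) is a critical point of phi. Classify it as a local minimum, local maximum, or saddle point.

local maximum

The mixed partial ∂²phi/∂p∂q is 0, so the Hessian at any point is diag(phi_pp, phi_qq) = diag(18(-2p + 1), 6(q + 1)).
At (3, -3): H = diag(-90, -12).
Both eigenvalues are negative, so H is negative definite: a local maximum.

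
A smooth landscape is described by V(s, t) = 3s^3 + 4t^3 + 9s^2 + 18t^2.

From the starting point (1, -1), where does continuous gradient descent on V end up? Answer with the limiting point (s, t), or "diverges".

V is separable, so gradient descent decouples: s follows -∂V/∂s, t follows -∂V/∂t.
∂V/∂s = 9s(s + 2); at s=1 this is 27, so s decreases.
∂V/∂t = 12t(t + 3); at t=-1 this is -24, so t increases.
s converges to its nearest critical value 0 (a local min of the s-part); t converges to 0. The iterate converges to (0, 0).

(0, 0)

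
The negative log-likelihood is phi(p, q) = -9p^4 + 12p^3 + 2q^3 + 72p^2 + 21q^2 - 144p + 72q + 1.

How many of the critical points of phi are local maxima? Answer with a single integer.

2

phi separates as a function of p plus a function of q, so ∇phi=0 decouples.
∂phi/∂p = -36(p - 2)(p - 1)(p + 2) = 0 at p ∈ {-2, 1, 2}; ∂phi/∂q = 6(q + 3)(q + 4) = 0 at q ∈ {-4, -3}.
The Hessian is diagonal: diag(phi_pp, phi_qq). Second derivatives: phi_pp(-2)=-432, phi_pp(1)=108, phi_pp(2)=-144; phi_qq(-4)=-6, phi_qq(-3)=6.
Local maxima occur where both diagonal entries negative: (-2, -4), (2, -4). Count: 2.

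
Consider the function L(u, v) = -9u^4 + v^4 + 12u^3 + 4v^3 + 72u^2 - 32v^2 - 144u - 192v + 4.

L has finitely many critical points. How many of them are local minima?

2

L separates as a function of u plus a function of v, so ∇L=0 decouples.
∂L/∂u = -36(u - 2)(u - 1)(u + 2) = 0 at u ∈ {-2, 1, 2}; ∂L/∂v = 4(v - 4)(v + 3)(v + 4) = 0 at v ∈ {-4, -3, 4}.
The Hessian is diagonal: diag(L_uu, L_vv). Second derivatives: L_uu(-2)=-432, L_uu(1)=108, L_uu(2)=-144; L_vv(-4)=32, L_vv(-3)=-28, L_vv(4)=224.
Local minima occur where both diagonal entries positive: (1, -4), (1, 4). Count: 2.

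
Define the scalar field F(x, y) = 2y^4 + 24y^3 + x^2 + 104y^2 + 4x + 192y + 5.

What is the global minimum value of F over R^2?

-127

F(x,y) separates as P(x) + Q(y) + 5, so its minimum is min P + min Q + 5.
P'(x) = 2x + 4 vanishes at x ∈ {-2}; Q'(y) = 8(y + 2)(y + 3)(y + 4) vanishes at y ∈ {-4, -3, -2}.
Local minima of P (where P''>0): P(-2)=-4. Local minima of Q: Q(-4)=-128, Q(-2)=-128.
So the global minimum of F is P(-2) + Q(-4) + 5 = -4 − 128 + 5 = -127, attained at (-2, -4).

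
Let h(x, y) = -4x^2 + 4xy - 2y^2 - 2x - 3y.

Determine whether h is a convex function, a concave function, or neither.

h is quadratic, so its Hessian is the constant matrix H = [[-8, 4], [4, -4]].
det(H) = 16, tr(H) = -12.
det(H) > 0 and tr(H) < 0, so H is negative definite everywhere: concave.

concave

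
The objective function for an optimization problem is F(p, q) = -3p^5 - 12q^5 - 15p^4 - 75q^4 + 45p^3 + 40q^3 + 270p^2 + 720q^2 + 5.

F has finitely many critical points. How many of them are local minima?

F separates as a function of p plus a function of q, so ∇F=0 decouples.
∂F/∂p = -15p(p - 3)(p + 3)(p + 4) = 0 at p ∈ {-4, -3, 0, 3}; ∂F/∂q = -60q(q - 2)(q + 3)(q + 4) = 0 at q ∈ {-4, -3, 0, 2}.
The Hessian is diagonal: diag(F_pp, F_qq). Second derivatives: F_pp(-4)=420, F_pp(-3)=-270, F_pp(0)=540, F_pp(3)=-1890; F_qq(-4)=1440, F_qq(-3)=-900, F_qq(0)=1440, F_qq(2)=-3600.
Local minima occur where both diagonal entries positive: (-4, -4), (-4, 0), (0, -4), (0, 0). Count: 4.

4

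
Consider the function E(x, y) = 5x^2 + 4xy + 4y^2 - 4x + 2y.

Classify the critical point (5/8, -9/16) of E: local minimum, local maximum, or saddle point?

local minimum

The Hessian of E is constant: H = [[10, 4], [4, 8]].
det(H) = 10·8 − 4² = 64.
det(H) > 0 and tr(H) = 18 > 0, so H is positive definite and the point is a local minimum.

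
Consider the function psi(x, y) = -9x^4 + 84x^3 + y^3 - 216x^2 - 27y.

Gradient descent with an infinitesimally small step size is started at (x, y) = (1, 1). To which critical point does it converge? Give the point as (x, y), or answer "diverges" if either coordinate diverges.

psi is separable, so gradient descent decouples: x follows -∂psi/∂x, y follows -∂psi/∂y.
∂psi/∂x = -36x(x - 4)(x - 3); at x=1 this is -216, so x increases.
∂psi/∂y = 3(y - 3)(y + 3); at y=1 this is -24, so y increases.
x converges to its nearest critical value 3 (a local min of the x-part); y converges to 3. The iterate converges to (3, 3).

(3, 3)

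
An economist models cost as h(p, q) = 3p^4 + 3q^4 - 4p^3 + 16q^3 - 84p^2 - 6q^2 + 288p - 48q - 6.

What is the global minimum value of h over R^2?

h(p,q) separates as A(p) + B(q) − 6, so its minimum is min A + min B − 6.
A'(p) = 12(p - 3)(p - 2)(p + 4) vanishes at p ∈ {-4, 2, 3}; B'(q) = 12(q - 1)(q + 1)(q + 4) vanishes at q ∈ {-4, -1, 1}.
Local minima of A (where A''>0): A(-4)=-1472, A(3)=243. Local minima of B: B(-4)=-160, B(1)=-35.
So the global minimum of h is A(-4) + B(-4) − 6 = -1472 − 160 − 6 = -1638, attained at (-4, -4).

-1638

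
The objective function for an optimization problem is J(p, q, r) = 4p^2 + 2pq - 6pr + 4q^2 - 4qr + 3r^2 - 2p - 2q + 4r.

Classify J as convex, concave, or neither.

J is quadratic, so its Hessian is the constant matrix H = [[8, 2, -6], [2, 8, -4], [-6, -4, 6]].
Leading principal minors: 8, 60, 40.
All positive ⇒ H ≻ 0 ⇒ convex.

convex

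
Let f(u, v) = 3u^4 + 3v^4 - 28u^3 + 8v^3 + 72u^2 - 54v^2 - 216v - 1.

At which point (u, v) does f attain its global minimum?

f(u,v) separates as P(u) + Q(v) − 1, so its minimum is min P + min Q − 1.
P'(u) = 12u(u - 4)(u - 3) vanishes at u ∈ {0, 3, 4}; Q'(v) = 12(v - 3)(v + 2)(v + 3) vanishes at v ∈ {-3, -2, 3}.
Local minima of P (where P''>0): P(0)=0, P(4)=128. Local minima of Q: Q(-3)=189, Q(3)=-675.
So the global minimum of f is P(0) + Q(3) − 1 = 0 − 675 − 1 = -676, attained at (0, 3).

(0, 3)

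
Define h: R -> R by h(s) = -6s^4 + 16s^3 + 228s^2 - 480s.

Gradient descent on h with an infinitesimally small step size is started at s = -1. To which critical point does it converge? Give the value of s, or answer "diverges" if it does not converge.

h'(s) = -24(s - 5)(s - 1)(s + 4), so h'(-1) = -864.
Gradient descent moves in the -h' direction, i.e. s is increasing.
The nearest critical point in that direction is s = 1, where h'' = 480 > 0 (a local minimum). The iterate converges there.

1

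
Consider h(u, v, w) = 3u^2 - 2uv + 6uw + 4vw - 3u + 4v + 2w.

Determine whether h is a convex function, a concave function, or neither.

h is quadratic, so its Hessian is the constant matrix H = [[6, -2, 6], [-2, 0, 4], [6, 4, 0]].
Leading principal minors: 6, -4, -192.
Neither pattern holds ⇒ H is indefinite ⇒ neither convex nor concave.

neither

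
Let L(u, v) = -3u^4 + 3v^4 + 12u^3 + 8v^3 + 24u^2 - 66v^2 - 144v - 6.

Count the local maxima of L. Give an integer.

2

L separates as a function of u plus a function of v, so ∇L=0 decouples.
∂L/∂u = -12u(u - 4)(u + 1) = 0 at u ∈ {-1, 0, 4}; ∂L/∂v = 12(v - 3)(v + 1)(v + 4) = 0 at v ∈ {-4, -1, 3}.
The Hessian is diagonal: diag(L_uu, L_vv). Second derivatives: L_uu(-1)=-60, L_uu(0)=48, L_uu(4)=-240; L_vv(-4)=252, L_vv(-1)=-144, L_vv(3)=336.
Local maxima occur where both diagonal entries negative: (-1, -1), (4, -1). Count: 2.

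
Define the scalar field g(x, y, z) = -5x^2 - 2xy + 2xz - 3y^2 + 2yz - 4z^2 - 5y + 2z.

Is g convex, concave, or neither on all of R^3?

concave

g is quadratic, so its Hessian is the constant matrix H = [[-10, -2, 2], [-2, -6, 2], [2, 2, -8]].
Leading principal minors: -10, 56, -400.
Signs alternate −, +, − ⇒ H ≺ 0 ⇒ concave.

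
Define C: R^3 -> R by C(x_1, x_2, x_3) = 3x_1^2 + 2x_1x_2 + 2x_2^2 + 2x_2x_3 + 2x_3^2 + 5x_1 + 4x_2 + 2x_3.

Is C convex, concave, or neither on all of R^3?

C is quadratic, so its Hessian is the constant matrix H = [[6, 2, 0], [2, 4, 2], [0, 2, 4]].
Leading principal minors: 6, 20, 56.
All positive ⇒ H ≻ 0 ⇒ convex.

convex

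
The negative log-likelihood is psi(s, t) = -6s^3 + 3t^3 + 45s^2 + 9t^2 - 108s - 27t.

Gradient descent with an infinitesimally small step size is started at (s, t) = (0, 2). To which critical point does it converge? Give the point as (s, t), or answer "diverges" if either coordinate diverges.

(2, 1)

psi is separable, so gradient descent decouples: s follows -∂psi/∂s, t follows -∂psi/∂t.
∂psi/∂s = -18(s - 3)(s - 2); at s=0 this is -108, so s increases.
∂psi/∂t = 9(t - 1)(t + 3); at t=2 this is 45, so t decreases.
s converges to its nearest critical value 2 (a local min of the s-part); t converges to 1. The iterate converges to (2, 1).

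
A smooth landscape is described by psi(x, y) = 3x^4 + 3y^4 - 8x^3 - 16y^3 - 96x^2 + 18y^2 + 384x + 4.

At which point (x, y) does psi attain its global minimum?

(-4, 3)

psi(x,y) separates as P(x) + Q(y) + 4, so its minimum is min P + min Q + 4.
P'(x) = 12(x - 4)(x - 2)(x + 4) vanishes at x ∈ {-4, 2, 4}; Q'(y) = 12y(y - 3)(y - 1) vanishes at y ∈ {0, 1, 3}.
Local minima of P (where P''>0): P(-4)=-1792, P(4)=256. Local minima of Q: Q(0)=0, Q(3)=-27.
So the global minimum of psi is P(-4) + Q(3) + 4 = -1792 − 27 + 4 = -1815, attained at (-4, 3).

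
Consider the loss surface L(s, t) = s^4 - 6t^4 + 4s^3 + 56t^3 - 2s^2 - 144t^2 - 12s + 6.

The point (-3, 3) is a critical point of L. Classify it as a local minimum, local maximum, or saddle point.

local minimum

The mixed partial ∂²L/∂s∂t is 0, so the Hessian at any point is diag(L_ss, L_tt) = diag(4(3s^2 + 6s - 1), 24(-3t^2 + 14t - 12)).
At (-3, 3): H = diag(32, 72).
Both eigenvalues are positive, so H is positive definite: a local minimum.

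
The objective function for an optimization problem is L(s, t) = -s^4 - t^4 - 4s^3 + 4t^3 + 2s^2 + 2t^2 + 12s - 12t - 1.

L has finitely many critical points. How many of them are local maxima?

L separates as a function of s plus a function of t, so ∇L=0 decouples.
∂L/∂s = -4(s - 1)(s + 1)(s + 3) = 0 at s ∈ {-3, -1, 1}; ∂L/∂t = -4(t - 3)(t - 1)(t + 1) = 0 at t ∈ {-1, 1, 3}.
The Hessian is diagonal: diag(L_ss, L_tt). Second derivatives: L_ss(-3)=-32, L_ss(-1)=16, L_ss(1)=-32; L_tt(-1)=-32, L_tt(1)=16, L_tt(3)=-32.
Local maxima occur where both diagonal entries negative: (-3, -1), (-3, 3), (1, -1), (1, 3). Count: 4.

4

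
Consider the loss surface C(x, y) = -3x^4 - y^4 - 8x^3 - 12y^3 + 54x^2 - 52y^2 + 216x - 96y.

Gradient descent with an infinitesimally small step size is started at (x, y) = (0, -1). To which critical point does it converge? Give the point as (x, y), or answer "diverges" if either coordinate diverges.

diverges

C is separable, so gradient descent decouples: x follows -∂C/∂x, y follows -∂C/∂y.
∂C/∂x = -12(x - 3)(x + 2)(x + 3); at x=0 this is 216, so x decreases.
∂C/∂y = -4(y + 2)(y + 3)(y + 4); at y=-1 this is -24, so y increases.
The y-coordinate has no critical point in that direction and runs off to infinity.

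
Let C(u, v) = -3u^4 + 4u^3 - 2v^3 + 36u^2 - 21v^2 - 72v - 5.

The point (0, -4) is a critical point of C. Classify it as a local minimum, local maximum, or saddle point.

local minimum

The mixed partial ∂²C/∂u∂v is 0, so the Hessian at any point is diag(C_uu, C_vv) = diag(12(-3u^2 + 2u + 6), -6(2v + 7)).
At (0, -4): H = diag(72, 6).
Both eigenvalues are positive, so H is positive definite: a local minimum.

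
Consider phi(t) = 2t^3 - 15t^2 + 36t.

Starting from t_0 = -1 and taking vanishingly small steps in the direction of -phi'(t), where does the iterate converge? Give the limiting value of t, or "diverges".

phi'(t) = 6(t - 3)(t - 2), so phi'(-1) = 72.
Gradient descent moves in the -phi' direction, i.e. t is decreasing.
There is no critical point below t=-1, and phi' keeps the same sign, so the iterate runs off to −∞.

diverges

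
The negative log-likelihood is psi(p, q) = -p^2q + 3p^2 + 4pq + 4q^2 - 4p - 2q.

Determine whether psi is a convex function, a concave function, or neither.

neither

The term -p^2q is cubic, so the Hessian is not constant.
∂²psi/∂p² = -2q + 6, which takes both signs as q varies (negative for sufficiently large q). A diagonal entry of the Hessian changing sign means the Hessian is neither positive- nor negative-semidefinite on all of R^2.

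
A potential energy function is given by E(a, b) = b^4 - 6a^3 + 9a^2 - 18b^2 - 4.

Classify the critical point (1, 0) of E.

local maximum

The mixed partial ∂²E/∂a∂b is 0, so the Hessian at any point is diag(E_aa, E_bb) = diag(18(-2a + 1), 12(b^2 - 3)).
At (1, 0): H = diag(-18, -36).
Both eigenvalues are negative, so H is negative definite: a local maximum.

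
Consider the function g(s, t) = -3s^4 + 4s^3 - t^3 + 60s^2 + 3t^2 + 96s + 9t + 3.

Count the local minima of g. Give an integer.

1

g separates as a function of s plus a function of t, so ∇g=0 decouples.
∂g/∂s = -12(s - 4)(s + 1)(s + 2) = 0 at s ∈ {-2, -1, 4}; ∂g/∂t = -3(t - 3)(t + 1) = 0 at t ∈ {-1, 3}.
The Hessian is diagonal: diag(g_ss, g_tt). Second derivatives: g_ss(-2)=-72, g_ss(-1)=60, g_ss(4)=-360; g_tt(-1)=12, g_tt(3)=-12.
Local minima occur where both diagonal entries positive: (-1, -1). Count: 1.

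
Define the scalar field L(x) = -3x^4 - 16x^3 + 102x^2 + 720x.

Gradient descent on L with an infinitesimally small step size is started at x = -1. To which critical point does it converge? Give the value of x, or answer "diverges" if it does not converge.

-3

L'(x) = -12(x - 4)(x + 3)(x + 5), so L'(-1) = 480.
Gradient descent moves in the -L' direction, i.e. x is decreasing.
The nearest critical point in that direction is x = -3, where L'' = 168 > 0 (a local minimum). The iterate converges there.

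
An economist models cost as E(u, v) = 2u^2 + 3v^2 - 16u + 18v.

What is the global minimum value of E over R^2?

E(u,v) separates as P(u) + Q(v), so its minimum is min P + min Q.
P'(u) = 4u - 16 vanishes at u ∈ {4}; Q'(v) = 6v + 18 vanishes at v ∈ {-3}.
Local minima of P (where P''>0): P(4)=-32. Local minima of Q: Q(-3)=-27.
So the global minimum of E is P(4) + Q(-3) = -32 − 27 = -59, attained at (4, -3).

-59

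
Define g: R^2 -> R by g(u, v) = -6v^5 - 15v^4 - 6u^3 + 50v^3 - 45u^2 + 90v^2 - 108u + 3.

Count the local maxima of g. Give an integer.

g separates as a function of u plus a function of v, so ∇g=0 decouples.
∂g/∂u = -18(u + 2)(u + 3) = 0 at u ∈ {-3, -2}; ∂g/∂v = -30v(v - 2)(v + 1)(v + 3) = 0 at v ∈ {-3, -1, 0, 2}.
The Hessian is diagonal: diag(g_uu, g_vv). Second derivatives: g_uu(-3)=18, g_uu(-2)=-18; g_vv(-3)=900, g_vv(-1)=-180, g_vv(0)=180, g_vv(2)=-900.
Local maxima occur where both diagonal entries negative: (-2, -1), (-2, 2). Count: 2.

2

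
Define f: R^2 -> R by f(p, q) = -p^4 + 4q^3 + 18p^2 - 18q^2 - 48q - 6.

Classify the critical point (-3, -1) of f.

The mixed partial ∂²f/∂p∂q is 0, so the Hessian at any point is diag(f_pp, f_qq) = diag(12(-p^2 + 3), 12(2q - 3)).
At (-3, -1): H = diag(-72, -60).
Both eigenvalues are negative, so H is negative definite: a local maximum.

local maximum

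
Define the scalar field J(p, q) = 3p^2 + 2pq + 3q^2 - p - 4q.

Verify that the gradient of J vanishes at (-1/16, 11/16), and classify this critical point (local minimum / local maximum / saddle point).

local minimum

∇J = (6p + 2q - 1, 2p + 6q - 4); substituting (-1/16, 11/16) gives ∇J = (0, 0), so (-1/16, 11/16) is indeed a critical point.
The Hessian of J is constant: H = [[6, 2], [2, 6]].
det(H) = 6·6 − 2² = 32.
det(H) > 0 and tr(H) = 12 > 0, so H is positive definite and the point is a local minimum.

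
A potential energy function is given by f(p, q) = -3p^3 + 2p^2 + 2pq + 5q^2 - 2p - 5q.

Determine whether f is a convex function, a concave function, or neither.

The term -3p^3 is cubic, so the Hessian is not constant.
∂²f/∂p² = -18p + 4, which takes both signs as p varies (negative for sufficiently large p). A diagonal entry of the Hessian changing sign means the Hessian is neither positive- nor negative-semidefinite on all of R^2.

neither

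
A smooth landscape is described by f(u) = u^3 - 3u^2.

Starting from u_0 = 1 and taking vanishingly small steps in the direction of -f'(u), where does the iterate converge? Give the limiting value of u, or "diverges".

f'(u) = 3u(u - 2), so f'(1) = -3.
Gradient descent moves in the -f' direction, i.e. u is increasing.
The nearest critical point in that direction is u = 2, where f'' = 6 > 0 (a local minimum). The iterate converges there.

2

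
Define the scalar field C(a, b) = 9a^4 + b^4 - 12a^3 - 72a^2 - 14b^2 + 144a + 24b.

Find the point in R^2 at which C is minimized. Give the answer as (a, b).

(-2, -3)

C(a,b) separates as P(a) + Q(b), so its minimum is min P + min Q.
P'(a) = 36(a - 2)(a - 1)(a + 2) vanishes at a ∈ {-2, 1, 2}; Q'(b) = 4(b - 2)(b - 1)(b + 3) vanishes at b ∈ {-3, 1, 2}.
Local minima of P (where P''>0): P(-2)=-336, P(2)=48. Local minima of Q: Q(-3)=-117, Q(2)=8.
So the global minimum of C is P(-2) + Q(-3) = -336 − 117 = -453, attained at (-2, -3).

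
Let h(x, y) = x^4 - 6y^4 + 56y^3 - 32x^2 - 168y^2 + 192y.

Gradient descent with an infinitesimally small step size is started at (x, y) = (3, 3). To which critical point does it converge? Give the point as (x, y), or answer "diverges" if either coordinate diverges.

(4, 2)

h is separable, so gradient descent decouples: x follows -∂h/∂x, y follows -∂h/∂y.
∂h/∂x = 4x(x - 4)(x + 4); at x=3 this is -84, so x increases.
∂h/∂y = -24(y - 4)(y - 2)(y - 1); at y=3 this is 48, so y decreases.
x converges to its nearest critical value 4 (a local min of the x-part); y converges to 2. The iterate converges to (4, 2).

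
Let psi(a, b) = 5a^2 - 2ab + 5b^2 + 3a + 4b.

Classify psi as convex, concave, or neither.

psi is quadratic, so its Hessian is the constant matrix H = [[10, -2], [-2, 10]].
det(H) = 96, tr(H) = 20.
det(H) > 0 and tr(H) > 0, so H is positive definite everywhere: convex.

convex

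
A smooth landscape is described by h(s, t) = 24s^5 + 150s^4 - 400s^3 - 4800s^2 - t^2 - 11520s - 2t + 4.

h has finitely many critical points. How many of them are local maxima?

h separates as a function of s plus a function of t, so ∇h=0 decouples.
∂h/∂s = 120(s - 4)(s + 2)(s + 3)(s + 4) = 0 at s ∈ {-4, -3, -2, 4}; ∂h/∂t = -2(t + 1) = 0 at t ∈ {-1}.
The Hessian is diagonal: diag(h_ss, h_tt). Second derivatives: h_ss(-4)=-1920, h_ss(-3)=840, h_ss(-2)=-1440, h_ss(4)=40320; h_tt(-1)=-2.
Local maxima occur where both diagonal entries negative: (-4, -1), (-2, -1). Count: 2.

2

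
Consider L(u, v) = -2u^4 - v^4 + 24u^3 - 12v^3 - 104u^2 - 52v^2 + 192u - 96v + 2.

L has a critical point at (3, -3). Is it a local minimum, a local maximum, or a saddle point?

local minimum

The mixed partial ∂²L/∂u∂v is 0, so the Hessian at any point is diag(L_uu, L_vv) = diag(8(-3u^2 + 18u - 26), -4(3v^2 + 18v + 26)).
At (3, -3): H = diag(8, 4).
Both eigenvalues are positive, so H is positive definite: a local minimum.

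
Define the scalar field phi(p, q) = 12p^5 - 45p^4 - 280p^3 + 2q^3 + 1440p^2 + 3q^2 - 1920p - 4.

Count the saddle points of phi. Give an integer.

phi separates as a function of p plus a function of q, so ∇phi=0 decouples.
∂phi/∂p = 60(p - 4)(p - 2)(p - 1)(p + 4) = 0 at p ∈ {-4, 1, 2, 4}; ∂phi/∂q = 6q(q + 1) = 0 at q ∈ {-1, 0}.
The Hessian is diagonal: diag(phi_pp, phi_qq). Second derivatives: phi_pp(-4)=-14400, phi_pp(1)=900, phi_pp(2)=-720, phi_pp(4)=2880; phi_qq(-1)=-6, phi_qq(0)=6.
Saddle points occur where the two diagonal entries have opposite signs: (-4, 0), (1, -1), (2, 0), (4, -1). Count: 4.

4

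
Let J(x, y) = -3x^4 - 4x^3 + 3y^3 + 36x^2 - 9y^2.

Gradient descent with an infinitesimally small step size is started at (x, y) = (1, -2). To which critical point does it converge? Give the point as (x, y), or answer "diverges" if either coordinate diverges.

J is separable, so gradient descent decouples: x follows -∂J/∂x, y follows -∂J/∂y.
∂J/∂x = -12x(x - 2)(x + 3); at x=1 this is 48, so x decreases.
∂J/∂y = 9y(y - 2); at y=-2 this is 72, so y decreases.
The y-coordinate has no critical point in that direction and runs off to infinity.

diverges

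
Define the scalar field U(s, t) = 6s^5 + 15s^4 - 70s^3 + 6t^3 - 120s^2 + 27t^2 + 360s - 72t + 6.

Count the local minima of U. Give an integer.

2

U separates as a function of s plus a function of t, so ∇U=0 decouples.
∂U/∂s = 30(s - 2)(s - 1)(s + 2)(s + 3) = 0 at s ∈ {-3, -2, 1, 2}; ∂U/∂t = 18(t - 1)(t + 4) = 0 at t ∈ {-4, 1}.
The Hessian is diagonal: diag(U_ss, U_tt). Second derivatives: U_ss(-3)=-600, U_ss(-2)=360, U_ss(1)=-360, U_ss(2)=600; U_tt(-4)=-90, U_tt(1)=90.
Local minima occur where both diagonal entries positive: (-2, 1), (2, 1). Count: 2.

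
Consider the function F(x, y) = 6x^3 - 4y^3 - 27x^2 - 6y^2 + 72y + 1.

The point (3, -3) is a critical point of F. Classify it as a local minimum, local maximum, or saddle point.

local minimum

The mixed partial ∂²F/∂x∂y is 0, so the Hessian at any point is diag(F_xx, F_yy) = diag(18(2x - 3), -12(2y + 1)).
At (3, -3): H = diag(54, 60).
Both eigenvalues are positive, so H is positive definite: a local minimum.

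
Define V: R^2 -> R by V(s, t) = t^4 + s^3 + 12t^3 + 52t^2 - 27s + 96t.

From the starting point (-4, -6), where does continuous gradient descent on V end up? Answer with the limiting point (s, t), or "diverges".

diverges

V is separable, so gradient descent decouples: s follows -∂V/∂s, t follows -∂V/∂t.
∂V/∂s = 3(s - 3)(s + 3); at s=-4 this is 21, so s decreases.
∂V/∂t = 4(t + 2)(t + 3)(t + 4); at t=-6 this is -96, so t increases.
The s-coordinate has no critical point in that direction and runs off to infinity.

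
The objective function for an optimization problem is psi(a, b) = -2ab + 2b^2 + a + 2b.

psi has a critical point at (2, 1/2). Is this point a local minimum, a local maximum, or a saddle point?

saddle point

The Hessian of psi is constant: H = [[0, -2], [-2, 4]].
det(H) = 0·4 − (-2)² = -4.
Since det(H) < 0, H is indefinite and the critical point is a saddle point.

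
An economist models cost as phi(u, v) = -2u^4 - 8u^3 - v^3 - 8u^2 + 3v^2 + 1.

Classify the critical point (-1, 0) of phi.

The mixed partial ∂²phi/∂u∂v is 0, so the Hessian at any point is diag(phi_uu, phi_vv) = diag(-8(3u^2 + 6u + 2), 6(-v + 1)).
At (-1, 0): H = diag(8, 6).
Both eigenvalues are positive, so H is positive definite: a local minimum.

local minimum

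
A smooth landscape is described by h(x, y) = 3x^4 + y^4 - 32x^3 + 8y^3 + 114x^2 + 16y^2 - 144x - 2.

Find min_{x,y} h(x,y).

-61

h(x,y) separates as P(x) + Q(y) − 2, so its minimum is min P + min Q − 2.
P'(x) = 12(x - 4)(x - 3)(x - 1) vanishes at x ∈ {1, 3, 4}; Q'(y) = 4y(y + 2)(y + 4) vanishes at y ∈ {-4, -2, 0}.
Local minima of P (where P''>0): P(1)=-59, P(4)=-32. Local minima of Q: Q(-4)=0, Q(0)=0.
So the global minimum of h is P(1) + Q(-4) − 2 = -59 + 0 − 2 = -61, attained at (1, -4).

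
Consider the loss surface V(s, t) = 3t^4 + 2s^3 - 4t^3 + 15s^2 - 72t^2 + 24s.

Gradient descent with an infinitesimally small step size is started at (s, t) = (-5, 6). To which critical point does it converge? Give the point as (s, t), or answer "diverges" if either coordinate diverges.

diverges

V is separable, so gradient descent decouples: s follows -∂V/∂s, t follows -∂V/∂t.
∂V/∂s = 6(s + 1)(s + 4); at s=-5 this is 24, so s decreases.
∂V/∂t = 12t(t - 4)(t + 3); at t=6 this is 1296, so t decreases.
The s-coordinate has no critical point in that direction and runs off to infinity.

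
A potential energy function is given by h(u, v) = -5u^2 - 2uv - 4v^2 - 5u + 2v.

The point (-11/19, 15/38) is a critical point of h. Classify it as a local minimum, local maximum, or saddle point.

local maximum

The Hessian of h is constant: H = [[-10, -2], [-2, -8]].
det(H) = (-10)·(-8) − (-2)² = 76.
det(H) > 0 and tr(H) = -18 < 0, so H is negative definite and the point is a local maximum.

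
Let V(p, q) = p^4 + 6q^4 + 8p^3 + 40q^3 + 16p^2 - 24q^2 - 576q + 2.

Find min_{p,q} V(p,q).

V(p,q) separates as A(p) + B(q) + 2, so its minimum is min A + min B + 2.
A'(p) = 4p(p + 2)(p + 4) vanishes at p ∈ {-4, -2, 0}; B'(q) = 24(q - 2)(q + 3)(q + 4) vanishes at q ∈ {-4, -3, 2}.
Local minima of A (where A''>0): A(-4)=0, A(0)=0. Local minima of B: B(-4)=896, B(2)=-832.
So the global minimum of V is A(-4) + B(2) + 2 = 0 − 832 + 2 = -830, attained at (-4, 2).

-830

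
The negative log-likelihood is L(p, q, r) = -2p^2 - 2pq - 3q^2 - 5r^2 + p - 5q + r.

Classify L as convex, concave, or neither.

concave

L is quadratic, so its Hessian is the constant matrix H = [[-4, -2, 0], [-2, -6, 0], [0, 0, -10]].
Leading principal minors: -4, 20, -200.
Signs alternate −, +, − ⇒ H ≺ 0 ⇒ concave.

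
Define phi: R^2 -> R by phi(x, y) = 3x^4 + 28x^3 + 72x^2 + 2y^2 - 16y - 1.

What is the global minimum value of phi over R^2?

-33

phi(x,y) separates as P(x) + Q(y) − 1, so its minimum is min P + min Q − 1.
P'(x) = 12x(x + 3)(x + 4) vanishes at x ∈ {-4, -3, 0}; Q'(y) = 4y - 16 vanishes at y ∈ {4}.
Local minima of P (where P''>0): P(-4)=128, P(0)=0. Local minima of Q: Q(4)=-32.
So the global minimum of phi is P(0) + Q(4) − 1 = 0 − 32 − 1 = -33, attained at (0, 4).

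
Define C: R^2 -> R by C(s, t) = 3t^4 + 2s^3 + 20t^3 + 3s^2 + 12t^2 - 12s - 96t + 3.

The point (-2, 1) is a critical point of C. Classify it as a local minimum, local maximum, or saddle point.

saddle point

The mixed partial ∂²C/∂s∂t is 0, so the Hessian at any point is diag(C_ss, C_tt) = diag(6(2s + 1), 12(3t^2 + 10t + 2)).
At (-2, 1): H = diag(-18, 180).
The eigenvalues have opposite signs, so H is indefinite: a saddle point.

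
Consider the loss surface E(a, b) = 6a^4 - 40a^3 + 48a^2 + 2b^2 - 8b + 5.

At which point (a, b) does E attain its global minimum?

E(a,b) separates as P(a) + Q(b) + 5, so its minimum is min P + min Q + 5.
P'(a) = 24a(a - 4)(a - 1) vanishes at a ∈ {0, 1, 4}; Q'(b) = 4b - 8 vanishes at b ∈ {2}.
Local minima of P (where P''>0): P(0)=0, P(4)=-256. Local minima of Q: Q(2)=-8.
So the global minimum of E is P(4) + Q(2) + 5 = -256 − 8 + 5 = -259, attained at (4, 2).

(4, 2)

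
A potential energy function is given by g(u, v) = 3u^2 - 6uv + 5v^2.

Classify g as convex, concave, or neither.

g is quadratic, so its Hessian is the constant matrix H = [[6, -6], [-6, 10]].
det(H) = 24, tr(H) = 16.
det(H) > 0 and tr(H) > 0, so H is positive definite everywhere: convex.

convex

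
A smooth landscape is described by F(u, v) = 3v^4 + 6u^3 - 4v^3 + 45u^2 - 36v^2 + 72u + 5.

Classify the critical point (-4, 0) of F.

local maximum

The mixed partial ∂²F/∂u∂v is 0, so the Hessian at any point is diag(F_uu, F_vv) = diag(18(2u + 5), 12(3v^2 - 2v - 6)).
At (-4, 0): H = diag(-54, -72).
Both eigenvalues are negative, so H is negative definite: a local maximum.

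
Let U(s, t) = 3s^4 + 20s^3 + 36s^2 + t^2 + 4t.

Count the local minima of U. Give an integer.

2

U separates as a function of s plus a function of t, so ∇U=0 decouples.
∂U/∂s = 12s(s + 2)(s + 3) = 0 at s ∈ {-3, -2, 0}; ∂U/∂t = 2(t + 2) = 0 at t ∈ {-2}.
The Hessian is diagonal: diag(U_ss, U_tt). Second derivatives: U_ss(-3)=36, U_ss(-2)=-24, U_ss(0)=72; U_tt(-2)=2.
Local minima occur where both diagonal entries positive: (-3, -2), (0, -2). Count: 2.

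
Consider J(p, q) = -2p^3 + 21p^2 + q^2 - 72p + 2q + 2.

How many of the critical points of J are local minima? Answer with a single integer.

J separates as a function of p plus a function of q, so ∇J=0 decouples.
∂J/∂p = -6(p - 4)(p - 3) = 0 at p ∈ {3, 4}; ∂J/∂q = 2(q + 1) = 0 at q ∈ {-1}.
The Hessian is diagonal: diag(J_pp, J_qq). Second derivatives: J_pp(3)=6, J_pp(4)=-6; J_qq(-1)=2.
Local minima occur where both diagonal entries positive: (3, -1). Count: 1.

1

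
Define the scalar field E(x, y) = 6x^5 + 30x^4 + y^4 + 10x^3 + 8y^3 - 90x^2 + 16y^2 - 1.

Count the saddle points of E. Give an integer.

E separates as a function of x plus a function of y, so ∇E=0 decouples.
∂E/∂x = 30x(x - 1)(x + 2)(x + 3) = 0 at x ∈ {-3, -2, 0, 1}; ∂E/∂y = 4y(y + 2)(y + 4) = 0 at y ∈ {-4, -2, 0}.
The Hessian is diagonal: diag(E_xx, E_yy). Second derivatives: E_xx(-3)=-360, E_xx(-2)=180, E_xx(0)=-180, E_xx(1)=360; E_yy(-4)=32, E_yy(-2)=-16, E_yy(0)=32.
Saddle points occur where the two diagonal entries have opposite signs: (-3, -4), (-3, 0), (-2, -2), (0, -4), (0, 0), (1, -2). Count: 6.

6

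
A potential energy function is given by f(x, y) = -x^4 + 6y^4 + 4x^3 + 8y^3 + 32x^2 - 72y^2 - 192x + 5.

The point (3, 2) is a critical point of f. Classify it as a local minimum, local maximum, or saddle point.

The mixed partial ∂²f/∂x∂y is 0, so the Hessian at any point is diag(f_xx, f_yy) = diag(4(-3x^2 + 6x + 16), 24(3y^2 + 2y - 6)).
At (3, 2): H = diag(28, 240).
Both eigenvalues are positive, so H is positive definite: a local minimum.

local minimum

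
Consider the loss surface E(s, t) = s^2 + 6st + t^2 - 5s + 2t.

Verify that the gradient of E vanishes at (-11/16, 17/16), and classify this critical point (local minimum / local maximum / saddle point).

saddle point

∇E = (2s + 6t - 5, 6s + 2t + 2); substituting (-11/16, 17/16) gives ∇E = (0, 0), so (-11/16, 17/16) is indeed a critical point.
The Hessian of E is constant: H = [[2, 6], [6, 2]].
det(H) = 2·2 − 6² = -32.
Since det(H) < 0, H is indefinite and the critical point is a saddle point.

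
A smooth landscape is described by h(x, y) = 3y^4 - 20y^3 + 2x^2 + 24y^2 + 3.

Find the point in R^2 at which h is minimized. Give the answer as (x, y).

h(x,y) separates as P(x) + Q(y) + 3, so its minimum is min P + min Q + 3.
P'(x) = 4x vanishes at x ∈ {0}; Q'(y) = 12y(y - 4)(y - 1) vanishes at y ∈ {0, 1, 4}.
Local minima of P (where P''>0): P(0)=0. Local minima of Q: Q(0)=0, Q(4)=-128.
So the global minimum of h is P(0) + Q(4) + 3 = 0 − 128 + 3 = -125, attained at (0, 4).

(0, 4)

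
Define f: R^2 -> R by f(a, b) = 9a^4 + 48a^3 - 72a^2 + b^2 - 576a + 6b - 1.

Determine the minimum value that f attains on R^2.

-922

f(a,b) separates as P(a) + Q(b) − 1, so its minimum is min P + min Q − 1.
P'(a) = 36(a - 2)(a + 2)(a + 4) vanishes at a ∈ {-4, -2, 2}; Q'(b) = 2b + 6 vanishes at b ∈ {-3}.
Local minima of P (where P''>0): P(-4)=384, P(2)=-912. Local minima of Q: Q(-3)=-9.
So the global minimum of f is P(2) + Q(-3) − 1 = -912 − 9 − 1 = -922, attained at (2, -3).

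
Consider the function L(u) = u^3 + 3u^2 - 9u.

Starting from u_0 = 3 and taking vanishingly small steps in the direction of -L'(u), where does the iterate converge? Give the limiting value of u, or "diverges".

1

L'(u) = 3(u - 1)(u + 3), so L'(3) = 36.
Gradient descent moves in the -L' direction, i.e. u is decreasing.
The nearest critical point in that direction is u = 1, where L'' = 12 > 0 (a local minimum). The iterate converges there.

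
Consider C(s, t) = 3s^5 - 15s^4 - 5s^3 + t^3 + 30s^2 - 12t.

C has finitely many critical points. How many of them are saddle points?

4

C separates as a function of s plus a function of t, so ∇C=0 decouples.
∂C/∂s = 15s(s - 4)(s - 1)(s + 1) = 0 at s ∈ {-1, 0, 1, 4}; ∂C/∂t = 3(t - 2)(t + 2) = 0 at t ∈ {-2, 2}.
The Hessian is diagonal: diag(C_ss, C_tt). Second derivatives: C_ss(-1)=-150, C_ss(0)=60, C_ss(1)=-90, C_ss(4)=900; C_tt(-2)=-12, C_tt(2)=12.
Saddle points occur where the two diagonal entries have opposite signs: (-1, 2), (0, -2), (1, 2), (4, -2). Count: 4.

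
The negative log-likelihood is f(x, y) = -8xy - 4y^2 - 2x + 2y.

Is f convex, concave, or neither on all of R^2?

neither

f is quadratic, so its Hessian is the constant matrix H = [[0, -8], [-8, -8]].
det(H) = -64, tr(H) = -8.
det(H) < 0, so H is indefinite: neither convex nor concave.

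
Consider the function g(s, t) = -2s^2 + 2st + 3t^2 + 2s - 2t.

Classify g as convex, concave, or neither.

g is quadratic, so its Hessian is the constant matrix H = [[-4, 2], [2, 6]].
det(H) = -28, tr(H) = 2.
det(H) < 0, so H is indefinite: neither convex nor concave.

neither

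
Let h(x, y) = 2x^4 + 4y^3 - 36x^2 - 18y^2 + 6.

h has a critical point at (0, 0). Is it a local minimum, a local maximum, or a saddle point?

local maximum

The mixed partial ∂²h/∂x∂y is 0, so the Hessian at any point is diag(h_xx, h_yy) = diag(24(x^2 - 3), 12(2y - 3)).
At (0, 0): H = diag(-72, -36).
Both eigenvalues are negative, so H is negative definite: a local maximum.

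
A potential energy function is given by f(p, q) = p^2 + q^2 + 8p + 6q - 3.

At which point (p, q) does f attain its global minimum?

f(p,q) separates as A(p) + B(q) − 3, so its minimum is min A + min B − 3.
A'(p) = 2p + 8 vanishes at p ∈ {-4}; B'(q) = 2q + 6 vanishes at q ∈ {-3}.
Local minima of A (where A''>0): A(-4)=-16. Local minima of B: B(-3)=-9.
So the global minimum of f is A(-4) + B(-3) − 3 = -16 − 9 − 3 = -28, attained at (-4, -3).

(-4, -3)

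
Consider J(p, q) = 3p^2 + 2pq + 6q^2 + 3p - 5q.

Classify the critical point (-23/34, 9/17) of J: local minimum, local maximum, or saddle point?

The Hessian of J is constant: H = [[6, 2], [2, 12]].
det(H) = 6·12 − 2² = 68.
det(H) > 0 and tr(H) = 18 > 0, so H is positive definite and the point is a local minimum.

local minimum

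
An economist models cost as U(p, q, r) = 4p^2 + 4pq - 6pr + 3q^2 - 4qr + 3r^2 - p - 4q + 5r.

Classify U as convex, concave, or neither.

U is quadratic, so its Hessian is the constant matrix H = [[8, 4, -6], [4, 6, -4], [-6, -4, 6]].
Leading principal minors: 8, 32, 40.
All positive ⇒ H ≻ 0 ⇒ convex.

convex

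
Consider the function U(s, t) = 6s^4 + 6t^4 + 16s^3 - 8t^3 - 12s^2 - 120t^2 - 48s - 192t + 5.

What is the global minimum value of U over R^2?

-1697

U(s,t) separates as P(s) + Q(t) + 5, so its minimum is min P + min Q + 5.
P'(s) = 24(s - 1)(s + 1)(s + 2) vanishes at s ∈ {-2, -1, 1}; Q'(t) = 24(t - 4)(t + 1)(t + 2) vanishes at t ∈ {-2, -1, 4}.
Local minima of P (where P''>0): P(-2)=16, P(1)=-38. Local minima of Q: Q(-2)=64, Q(4)=-1664.
So the global minimum of U is P(1) + Q(4) + 5 = -38 − 1664 + 5 = -1697, attained at (1, 4).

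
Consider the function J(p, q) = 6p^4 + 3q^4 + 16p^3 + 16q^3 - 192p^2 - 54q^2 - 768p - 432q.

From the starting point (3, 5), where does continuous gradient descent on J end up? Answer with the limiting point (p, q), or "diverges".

(4, 3)

J is separable, so gradient descent decouples: p follows -∂J/∂p, q follows -∂J/∂q.
∂J/∂p = 24(p - 4)(p + 2)(p + 4); at p=3 this is -840, so p increases.
∂J/∂q = 12(q - 3)(q + 3)(q + 4); at q=5 this is 1728, so q decreases.
p converges to its nearest critical value 4 (a local min of the p-part); q converges to 3. The iterate converges to (4, 3).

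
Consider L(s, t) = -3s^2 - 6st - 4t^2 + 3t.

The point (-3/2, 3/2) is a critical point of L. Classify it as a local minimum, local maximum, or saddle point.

The Hessian of L is constant: H = [[-6, -6], [-6, -8]].
det(H) = (-6)·(-8) − (-6)² = 12.
det(H) > 0 and tr(H) = -14 < 0, so H is negative definite and the point is a local maximum.

local maximum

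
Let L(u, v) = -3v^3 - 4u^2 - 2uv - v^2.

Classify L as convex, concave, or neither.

neither

The term -3v^3 is cubic, so the Hessian is not constant.
∂²L/∂v² = -18v - 2, which takes both signs as v varies (negative for sufficiently large v). A diagonal entry of the Hessian changing sign means the Hessian is neither positive- nor negative-semidefinite on all of R^2.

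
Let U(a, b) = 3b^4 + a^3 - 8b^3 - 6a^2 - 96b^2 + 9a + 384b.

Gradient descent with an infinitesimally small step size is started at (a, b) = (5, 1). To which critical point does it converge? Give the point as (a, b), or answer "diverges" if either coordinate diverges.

(3, -4)

U is separable, so gradient descent decouples: a follows -∂U/∂a, b follows -∂U/∂b.
∂U/∂a = 3(a - 3)(a - 1); at a=5 this is 24, so a decreases.
∂U/∂b = 12(b - 4)(b - 2)(b + 4); at b=1 this is 180, so b decreases.
a converges to its nearest critical value 3 (a local min of the a-part); b converges to -4. The iterate converges to (3, -4).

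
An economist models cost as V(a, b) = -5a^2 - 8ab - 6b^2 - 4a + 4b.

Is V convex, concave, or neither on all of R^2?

concave

V is quadratic, so its Hessian is the constant matrix H = [[-10, -8], [-8, -12]].
det(H) = 56, tr(H) = -22.
det(H) > 0 and tr(H) < 0, so H is negative definite everywhere: concave.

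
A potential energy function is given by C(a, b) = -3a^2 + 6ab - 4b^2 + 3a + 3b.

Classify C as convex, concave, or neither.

C is quadratic, so its Hessian is the constant matrix H = [[-6, 6], [6, -8]].
det(H) = 12, tr(H) = -14.
det(H) > 0 and tr(H) < 0, so H is negative definite everywhere: concave.

concave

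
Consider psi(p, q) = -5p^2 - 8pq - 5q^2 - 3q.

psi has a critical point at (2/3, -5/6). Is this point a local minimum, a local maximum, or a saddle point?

The Hessian of psi is constant: H = [[-10, -8], [-8, -10]].
det(H) = (-10)·(-10) − (-8)² = 36.
det(H) > 0 and tr(H) = -20 < 0, so H is negative definite and the point is a local maximum.

local maximum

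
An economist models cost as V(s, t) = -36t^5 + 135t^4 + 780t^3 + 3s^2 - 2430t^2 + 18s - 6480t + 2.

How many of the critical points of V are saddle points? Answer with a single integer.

2

V separates as a function of s plus a function of t, so ∇V=0 decouples.
∂V/∂s = 6(s + 3) = 0 at s ∈ {-3}; ∂V/∂t = -180(t - 4)(t - 3)(t + 1)(t + 3) = 0 at t ∈ {-3, -1, 3, 4}.
The Hessian is diagonal: diag(V_ss, V_tt). Second derivatives: V_ss(-3)=6; V_tt(-3)=15120, V_tt(-1)=-7200, V_tt(3)=4320, V_tt(4)=-6300.
Saddle points occur where the two diagonal entries have opposite signs: (-3, -1), (-3, 4). Count: 2.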